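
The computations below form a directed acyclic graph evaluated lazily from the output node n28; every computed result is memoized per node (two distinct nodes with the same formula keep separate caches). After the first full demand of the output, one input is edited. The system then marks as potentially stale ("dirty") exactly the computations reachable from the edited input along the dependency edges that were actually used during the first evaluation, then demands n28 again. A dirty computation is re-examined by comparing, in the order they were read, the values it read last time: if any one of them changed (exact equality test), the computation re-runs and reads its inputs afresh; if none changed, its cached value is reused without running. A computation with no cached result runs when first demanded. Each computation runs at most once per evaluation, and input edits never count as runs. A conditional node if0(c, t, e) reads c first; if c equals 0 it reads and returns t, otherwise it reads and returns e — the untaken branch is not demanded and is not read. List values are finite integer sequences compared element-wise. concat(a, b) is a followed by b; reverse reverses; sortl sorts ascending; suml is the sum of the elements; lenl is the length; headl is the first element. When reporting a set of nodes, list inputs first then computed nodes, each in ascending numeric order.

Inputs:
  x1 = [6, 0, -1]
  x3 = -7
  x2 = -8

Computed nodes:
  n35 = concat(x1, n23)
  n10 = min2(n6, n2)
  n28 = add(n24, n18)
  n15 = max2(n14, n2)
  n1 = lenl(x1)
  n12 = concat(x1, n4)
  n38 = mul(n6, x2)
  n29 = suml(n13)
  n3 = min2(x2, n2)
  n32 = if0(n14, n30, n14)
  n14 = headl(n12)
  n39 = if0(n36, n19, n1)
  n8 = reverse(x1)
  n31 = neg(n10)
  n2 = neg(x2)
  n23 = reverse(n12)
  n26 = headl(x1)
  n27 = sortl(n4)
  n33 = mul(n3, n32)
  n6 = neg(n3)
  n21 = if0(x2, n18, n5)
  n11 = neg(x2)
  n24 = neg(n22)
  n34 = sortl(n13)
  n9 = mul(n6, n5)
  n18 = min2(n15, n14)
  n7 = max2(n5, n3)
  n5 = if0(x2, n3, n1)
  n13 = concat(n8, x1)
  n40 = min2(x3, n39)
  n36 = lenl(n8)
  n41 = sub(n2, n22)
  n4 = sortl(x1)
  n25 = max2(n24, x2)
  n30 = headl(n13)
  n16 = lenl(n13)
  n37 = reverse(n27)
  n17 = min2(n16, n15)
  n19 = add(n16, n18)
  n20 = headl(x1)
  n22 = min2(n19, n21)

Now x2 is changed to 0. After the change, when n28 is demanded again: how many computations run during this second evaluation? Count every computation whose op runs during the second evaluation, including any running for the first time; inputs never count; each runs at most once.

7 computations run: n2, n15, n18, n21, n22, n24, n28.
Note the branch switch — demand abandons n5, which is never re-examined.

First demand of the output computes:
  n1 = lenl([6, 0, -1]) = 3
  n2 = neg(-8) = 8
  n4 = sortl([6, 0, -1]) = [-1, 0, 6]
  n5 = if0(x2=-8 -> else branch n1) = 3
  n8 = reverse([6, 0, -1]) = [-1, 0, 6]
  n12 = concat([6, 0, -1], [-1, 0, 6]) = [6, 0, -1, -1, 0, 6]
  n13 = concat([-1, 0, 6], [6, 0, -1]) = [-1, 0, 6, 6, 0, -1]
  n14 = headl([6, 0, -1, -1, 0, 6]) = 6
  n15 = max2(6, 8) = 8
  n16 = lenl([-1, 0, 6, 6, 0, -1]) = 6
  n18 = min2(8, 6) = 6
  n19 = add(6, 6) = 12
  n21 = if0(x2=-8 -> else branch n5) = 3
  n22 = min2(12, 3) = 3
  n24 = neg(3) = -3
  n28 = add(-3, 6) = 3

After the edit, cleaning proceeds:
  n2: a read changed (x2 -8->0) — executes, giving 0.
  n5: stays stale; no demand reaches it after the flip.
  n15: a read changed (n2 8->0) — executes, giving 6.
  n18: a read changed (n15 8->6) — executes, giving 6 — identical to its old value.
  n19: dirty, but its reads are unchanged (n16 unchanged, n18 unchanged); cached 12 stands.
  n21: a read changed (x2 -8->0) — executes, giving 6.
  n22: a read changed (n21 3->6) — executes, giving 6.
  n24: a read changed (n22 3->6) — executes, giving -6.
  n28: a read changed (n24 -3->-6) — executes, giving 0.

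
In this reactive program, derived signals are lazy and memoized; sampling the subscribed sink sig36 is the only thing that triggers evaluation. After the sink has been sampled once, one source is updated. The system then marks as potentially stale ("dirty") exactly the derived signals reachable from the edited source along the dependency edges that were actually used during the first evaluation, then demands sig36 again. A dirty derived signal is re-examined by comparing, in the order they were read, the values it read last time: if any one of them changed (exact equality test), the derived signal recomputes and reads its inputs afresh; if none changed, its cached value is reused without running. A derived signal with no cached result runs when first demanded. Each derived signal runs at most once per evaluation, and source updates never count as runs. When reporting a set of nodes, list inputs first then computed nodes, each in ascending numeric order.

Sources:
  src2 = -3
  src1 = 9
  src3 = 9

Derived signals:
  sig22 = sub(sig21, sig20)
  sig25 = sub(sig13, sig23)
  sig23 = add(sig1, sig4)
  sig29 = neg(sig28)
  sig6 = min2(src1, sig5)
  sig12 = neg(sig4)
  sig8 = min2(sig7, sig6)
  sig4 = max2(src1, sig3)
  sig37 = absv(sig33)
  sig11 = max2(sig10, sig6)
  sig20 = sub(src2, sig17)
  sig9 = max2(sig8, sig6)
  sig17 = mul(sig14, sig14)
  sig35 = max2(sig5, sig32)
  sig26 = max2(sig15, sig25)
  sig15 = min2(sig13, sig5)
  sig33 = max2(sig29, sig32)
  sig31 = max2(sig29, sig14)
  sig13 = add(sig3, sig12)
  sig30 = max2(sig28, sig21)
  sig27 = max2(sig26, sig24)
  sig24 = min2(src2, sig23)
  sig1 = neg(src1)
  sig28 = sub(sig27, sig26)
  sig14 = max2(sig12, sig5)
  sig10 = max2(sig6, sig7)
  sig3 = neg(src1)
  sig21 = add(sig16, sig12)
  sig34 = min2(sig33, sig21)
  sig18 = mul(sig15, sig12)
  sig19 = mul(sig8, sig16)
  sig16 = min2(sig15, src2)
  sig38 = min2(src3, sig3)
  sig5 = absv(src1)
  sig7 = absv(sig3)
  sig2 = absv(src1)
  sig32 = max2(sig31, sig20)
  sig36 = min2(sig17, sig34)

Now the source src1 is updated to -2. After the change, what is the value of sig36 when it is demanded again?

Demanding sig36 again yields -5.

First demand of the output computes:
  sig1 = neg(9) = -9
  sig3 = neg(9) = -9
  sig4 = max2(9, -9) = 9
  sig5 = absv(9) = 9
  sig12 = neg(9) = -9
  sig13 = add(-9, -9) = -18
  sig14 = max2(-9, 9) = 9
  sig15 = min2(-18, 9) = -18
  sig16 = min2(-18, -3) = -18
  sig17 = mul(9, 9) = 81
  sig20 = sub(-3, 81) = -84
  sig21 = add(-18, -9) = -27
  sig23 = add(-9, 9) = 0
  sig24 = min2(-3, 0) = -3
  sig25 = sub(-18, 0) = -18
  sig26 = max2(-18, -18) = -18
  sig27 = max2(-18, -3) = -3
  sig28 = sub(-3, -18) = 15
  sig29 = neg(15) = -15
  sig31 = max2(-15, 9) = 9
  sig32 = max2(9, -84) = 9
  sig33 = max2(-15, 9) = 9
  sig34 = min2(9, -27) = -27
  sig36 = min2(81, -27) = -27

After the edit, cleaning proceeds:
  sig1: a read changed (src1 9->-2) — executes, giving 2.
  sig3: a read changed (src1 9->-2) — executes, giving 2.
  sig4: a read changed (src1 9->-2; sig3 -9->2) — executes, giving 2.
  sig5: a read changed (src1 9->-2) — executes, giving 2.
  sig12: a read changed (sig4 9->2) — executes, giving -2.
  sig13: a read changed (sig3 -9->2; sig12 -9->-2) — executes, giving 0.
  sig14: a read changed (sig12 -9->-2; sig5 9->2) — executes, giving 2.
  sig15: a read changed (sig13 -18->0; sig5 9->2) — executes, giving 0.
  sig16: a read changed (sig15 -18->0) — executes, giving -3.
  sig17: a read changed (sig14 9->2; sig14 9->2) — executes, giving 4.
  sig20: a read changed (sig17 81->4) — executes, giving -7.
  sig21: a read changed (sig16 -18->-3; sig12 -9->-2) — executes, giving -5.
  sig23: a read changed (sig1 -9->2; sig4 9->2) — executes, giving 4.
  sig24: a read changed (sig23 0->4) — executes, giving -3 — identical to its old value.
  sig25: a read changed (sig13 -18->0; sig23 0->4) — executes, giving -4.
  sig26: a read changed (sig15 -18->0; sig25 -18->-4) — executes, giving 0.
  sig27: a read changed (sig26 -18->0) — executes, giving 0.
  sig28: a read changed (sig27 -3->0; sig26 -18->0) — executes, giving 0.
  sig29: a read changed (sig28 15->0) — executes, giving 0.
  sig31: a read changed (sig29 -15->0; sig14 9->2) — executes, giving 2.
  sig32: a read changed (sig31 9->2; sig20 -84->-7) — executes, giving 2.
  sig33: a read changed (sig29 -15->0; sig32 9->2) — executes, giving 2.
  sig34: a read changed (sig33 9->2; sig21 -27->-5) — executes, giving -5.
  sig36: a read changed (sig17 81->4; sig34 -27->-5) — executes, giving -5.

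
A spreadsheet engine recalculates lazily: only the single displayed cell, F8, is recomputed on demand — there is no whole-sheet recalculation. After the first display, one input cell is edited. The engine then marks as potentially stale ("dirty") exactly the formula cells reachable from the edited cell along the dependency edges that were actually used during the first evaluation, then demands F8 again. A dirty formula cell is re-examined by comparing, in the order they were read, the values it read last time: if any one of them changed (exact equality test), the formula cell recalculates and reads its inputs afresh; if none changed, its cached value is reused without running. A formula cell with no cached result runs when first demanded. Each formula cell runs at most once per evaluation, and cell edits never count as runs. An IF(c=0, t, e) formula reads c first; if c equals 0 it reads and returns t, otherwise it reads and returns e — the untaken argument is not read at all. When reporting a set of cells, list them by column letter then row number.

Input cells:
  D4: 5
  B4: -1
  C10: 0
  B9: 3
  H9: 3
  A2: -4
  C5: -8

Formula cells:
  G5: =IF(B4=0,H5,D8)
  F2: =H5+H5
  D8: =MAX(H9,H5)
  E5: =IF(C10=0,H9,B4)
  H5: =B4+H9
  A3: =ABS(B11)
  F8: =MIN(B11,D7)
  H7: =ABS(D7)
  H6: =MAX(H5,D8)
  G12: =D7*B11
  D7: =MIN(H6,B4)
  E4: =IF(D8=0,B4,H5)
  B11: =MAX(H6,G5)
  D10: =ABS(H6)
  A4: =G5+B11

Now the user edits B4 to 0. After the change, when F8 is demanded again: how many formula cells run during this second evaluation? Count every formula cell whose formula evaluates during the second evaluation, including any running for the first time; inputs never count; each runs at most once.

Formula cells that run: D7, D8, F8, G5, H5, H6 — 6 in total.
Key observation: the cutoff stops propagation at B11 — its inputs' values are unchanged, so it reuses its cache.

First evaluation (everything demanded from the output):
  H5 = -1 + 3 = 2
  D8 = MAX(3, 2) = 3
  G5 = IF(B4=0: B4=-1 -> else branch D8) = 3
  H6 = MAX(2, 3) = 3
  B11 = MAX(3, 3) = 3
  D7 = MIN(3, -1) = -1
  F8 = MIN(3, -1) = -1

Propagation after the edit:
  H5: runs — B4 -1->0; result 3.
  D8: runs — H5 2->3; result 3 (same value as before).
  G5: runs — B4 -1->0; result 3 (same value as before).
  H6: runs — H5 2->3; result 3 (same value as before).
  B11: checked — values it read are unchanged (H6 unchanged, G5 unchanged); reused cached 3 without running.
  D7: runs — B4 -1->0; result 0.
  F8: runs — D7 -1->0; result 0.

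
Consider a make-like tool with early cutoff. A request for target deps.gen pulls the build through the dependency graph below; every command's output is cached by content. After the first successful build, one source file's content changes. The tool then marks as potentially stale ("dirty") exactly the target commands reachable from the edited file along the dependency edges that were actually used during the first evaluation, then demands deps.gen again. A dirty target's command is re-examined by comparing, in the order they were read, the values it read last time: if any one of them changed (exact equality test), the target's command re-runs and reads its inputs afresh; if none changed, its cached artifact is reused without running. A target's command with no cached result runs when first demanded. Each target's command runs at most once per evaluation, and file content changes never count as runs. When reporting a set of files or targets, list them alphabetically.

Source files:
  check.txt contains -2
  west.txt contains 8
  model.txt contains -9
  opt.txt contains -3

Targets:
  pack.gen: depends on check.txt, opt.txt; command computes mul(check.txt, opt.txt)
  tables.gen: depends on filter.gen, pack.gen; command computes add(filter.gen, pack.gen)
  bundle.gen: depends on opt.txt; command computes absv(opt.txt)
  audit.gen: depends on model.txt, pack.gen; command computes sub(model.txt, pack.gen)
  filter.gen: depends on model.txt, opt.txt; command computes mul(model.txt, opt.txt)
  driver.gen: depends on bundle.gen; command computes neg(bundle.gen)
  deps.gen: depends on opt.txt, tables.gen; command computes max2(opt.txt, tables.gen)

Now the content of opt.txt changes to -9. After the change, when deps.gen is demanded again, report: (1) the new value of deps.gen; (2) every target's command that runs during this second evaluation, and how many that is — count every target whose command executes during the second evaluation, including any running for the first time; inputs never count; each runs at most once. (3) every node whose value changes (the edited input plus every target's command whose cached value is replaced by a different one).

First demand of the output computes:
  filter.gen = mul(-9, -3) = 27
  pack.gen = mul(-2, -3) = 6
  tables.gen = add(27, 6) = 33
  deps.gen = max2(-3, 33) = 33

After the edit, cleaning proceeds:
  filter.gen: a read changed (opt.txt -3->-9) — executes, giving 81.
  pack.gen: a read changed (opt.txt -3->-9) — executes, giving 18.
  tables.gen: a read changed (filter.gen 27->81; pack.gen 6->18) — executes, giving 99.
  deps.gen: a read changed (opt.txt -3->-9; tables.gen 33->99) — executes, giving 99.

Demanding deps.gen again yields 99.
4 target commands run: deps.gen, filter.gen, pack.gen, tables.gen.
The nodes whose values change: deps.gen, filter.gen, opt.txt, pack.gen, tables.gen.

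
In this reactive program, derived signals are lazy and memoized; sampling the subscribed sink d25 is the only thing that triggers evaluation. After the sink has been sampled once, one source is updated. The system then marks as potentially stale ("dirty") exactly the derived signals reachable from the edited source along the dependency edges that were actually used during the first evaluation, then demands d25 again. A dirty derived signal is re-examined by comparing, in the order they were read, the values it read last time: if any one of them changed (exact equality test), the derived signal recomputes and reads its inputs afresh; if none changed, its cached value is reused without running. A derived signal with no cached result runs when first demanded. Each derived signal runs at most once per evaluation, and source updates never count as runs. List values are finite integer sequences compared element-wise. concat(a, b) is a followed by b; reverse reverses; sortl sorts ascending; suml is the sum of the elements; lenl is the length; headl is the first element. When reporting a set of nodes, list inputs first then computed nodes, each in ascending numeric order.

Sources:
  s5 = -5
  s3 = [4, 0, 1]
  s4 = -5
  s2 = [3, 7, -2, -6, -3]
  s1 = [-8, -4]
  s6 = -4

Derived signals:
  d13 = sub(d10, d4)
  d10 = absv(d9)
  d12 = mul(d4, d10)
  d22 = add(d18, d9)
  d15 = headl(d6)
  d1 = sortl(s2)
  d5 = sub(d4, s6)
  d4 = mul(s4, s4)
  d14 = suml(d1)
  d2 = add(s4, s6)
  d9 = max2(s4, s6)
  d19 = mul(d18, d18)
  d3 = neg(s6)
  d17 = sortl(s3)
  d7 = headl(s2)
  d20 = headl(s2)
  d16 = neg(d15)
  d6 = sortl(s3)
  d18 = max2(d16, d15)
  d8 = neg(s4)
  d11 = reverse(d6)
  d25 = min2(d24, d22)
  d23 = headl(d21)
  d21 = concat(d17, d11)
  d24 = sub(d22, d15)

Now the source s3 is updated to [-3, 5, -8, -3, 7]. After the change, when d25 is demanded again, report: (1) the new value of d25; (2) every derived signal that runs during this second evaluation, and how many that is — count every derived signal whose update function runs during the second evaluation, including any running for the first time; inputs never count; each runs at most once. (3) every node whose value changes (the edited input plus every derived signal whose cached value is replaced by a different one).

First demand of the output computes:
  d6 = sortl([4, 0, 1]) = [0, 1, 4]
  d9 = max2(-5, -4) = -4
  d15 = headl([0, 1, 4]) = 0
  d16 = neg(0) = 0
  d18 = max2(0, 0) = 0
  d22 = add(0, -4) = -4
  d24 = sub(-4, 0) = -4
  d25 = min2(-4, -4) = -4

After the edit, cleaning proceeds:
  d6: a read changed (s3 [4, 0, 1]->[-3, 5, -8, -3, 7]) — executes, giving [-8, -3, -3, 5, 7].
  d15: a read changed (d6 [0, 1, 4]->[-8, -3, -3, 5, 7]) — executes, giving -8.
  d16: a read changed (d15 0->-8) — executes, giving 8.
  d18: a read changed (d16 0->8; d15 0->-8) — executes, giving 8.
  d22: a read changed (d18 0->8) — executes, giving 4.
  d24: a read changed (d22 -4->4; d15 0->-8) — executes, giving 12.
  d25: a read changed (d24 -4->12; d22 -4->4) — executes, giving 4.

Demanding d25 again yields 4.
7 derived signals run: d6, d15, d16, d18, d22, d24, d25.
The nodes whose values change: s3, d6, d15, d16, d18, d22, d24, d25.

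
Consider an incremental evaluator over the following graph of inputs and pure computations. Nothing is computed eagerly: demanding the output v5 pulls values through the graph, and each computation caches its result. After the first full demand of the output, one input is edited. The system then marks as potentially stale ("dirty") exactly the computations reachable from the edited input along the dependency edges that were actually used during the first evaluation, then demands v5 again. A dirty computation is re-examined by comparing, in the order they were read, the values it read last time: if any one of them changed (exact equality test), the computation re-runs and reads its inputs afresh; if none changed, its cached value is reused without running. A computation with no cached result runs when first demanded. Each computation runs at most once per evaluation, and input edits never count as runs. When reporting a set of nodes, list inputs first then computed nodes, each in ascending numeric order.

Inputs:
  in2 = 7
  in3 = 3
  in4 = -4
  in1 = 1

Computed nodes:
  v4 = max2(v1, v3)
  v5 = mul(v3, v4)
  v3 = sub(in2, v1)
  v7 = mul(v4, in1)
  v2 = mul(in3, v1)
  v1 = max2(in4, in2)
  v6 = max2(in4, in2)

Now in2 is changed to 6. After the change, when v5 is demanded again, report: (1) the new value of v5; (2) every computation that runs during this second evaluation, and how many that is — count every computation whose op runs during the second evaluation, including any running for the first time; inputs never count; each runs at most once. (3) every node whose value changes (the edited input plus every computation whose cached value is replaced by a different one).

v5 now evaluates to 0.
Run set: v1, v3, v4, v5 (4 run).
Changed values: in2, v1, v4.

Initial pass — values computed on the first demand:
  v1 = max2(-4, 7) = 7
  v3 = sub(7, 7) = 0
  v4 = max2(7, 0) = 7
  v5 = mul(0, 7) = 0

Second demand — change propagation:
  v1: re-runs because in2 7->6; new result 6.
  v3: re-runs because in2 7->6; v1 7->6; new result 0 (unchanged).
  v4: re-runs because v1 7->6; new result 6.
  v5: re-runs because v4 7->6; new result 0 (unchanged).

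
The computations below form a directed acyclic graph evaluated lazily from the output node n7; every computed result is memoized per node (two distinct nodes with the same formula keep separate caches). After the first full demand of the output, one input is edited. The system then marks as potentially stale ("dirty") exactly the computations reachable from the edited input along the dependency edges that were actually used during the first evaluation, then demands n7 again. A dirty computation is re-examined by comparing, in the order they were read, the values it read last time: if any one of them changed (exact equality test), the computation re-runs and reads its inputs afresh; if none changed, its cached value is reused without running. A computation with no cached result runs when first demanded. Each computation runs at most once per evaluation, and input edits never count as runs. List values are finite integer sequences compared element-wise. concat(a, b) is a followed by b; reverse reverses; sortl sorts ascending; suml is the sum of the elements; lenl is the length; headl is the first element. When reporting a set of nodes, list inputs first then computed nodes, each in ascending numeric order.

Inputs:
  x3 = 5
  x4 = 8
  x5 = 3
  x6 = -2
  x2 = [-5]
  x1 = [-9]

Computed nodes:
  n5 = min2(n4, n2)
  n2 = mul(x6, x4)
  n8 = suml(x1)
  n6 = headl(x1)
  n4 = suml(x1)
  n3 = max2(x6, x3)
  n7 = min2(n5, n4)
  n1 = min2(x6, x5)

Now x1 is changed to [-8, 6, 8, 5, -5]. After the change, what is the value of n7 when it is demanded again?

Demanding n7 again yields -16.

First demand of the output computes:
  n2 = mul(-2, 8) = -16
  n4 = suml([-9]) = -9
  n5 = min2(-9, -16) = -16
  n7 = min2(-16, -9) = -16

After the edit, cleaning proceeds:
  n4: a read changed (x1 [-9]->[-8, 6, 8, 5, -5]) — executes, giving 6.
  n5: a read changed (n4 -9->6) — executes, giving -16 — identical to its old value.
  n7: a read changed (n4 -9->6) — executes, giving -16 — identical to its old value.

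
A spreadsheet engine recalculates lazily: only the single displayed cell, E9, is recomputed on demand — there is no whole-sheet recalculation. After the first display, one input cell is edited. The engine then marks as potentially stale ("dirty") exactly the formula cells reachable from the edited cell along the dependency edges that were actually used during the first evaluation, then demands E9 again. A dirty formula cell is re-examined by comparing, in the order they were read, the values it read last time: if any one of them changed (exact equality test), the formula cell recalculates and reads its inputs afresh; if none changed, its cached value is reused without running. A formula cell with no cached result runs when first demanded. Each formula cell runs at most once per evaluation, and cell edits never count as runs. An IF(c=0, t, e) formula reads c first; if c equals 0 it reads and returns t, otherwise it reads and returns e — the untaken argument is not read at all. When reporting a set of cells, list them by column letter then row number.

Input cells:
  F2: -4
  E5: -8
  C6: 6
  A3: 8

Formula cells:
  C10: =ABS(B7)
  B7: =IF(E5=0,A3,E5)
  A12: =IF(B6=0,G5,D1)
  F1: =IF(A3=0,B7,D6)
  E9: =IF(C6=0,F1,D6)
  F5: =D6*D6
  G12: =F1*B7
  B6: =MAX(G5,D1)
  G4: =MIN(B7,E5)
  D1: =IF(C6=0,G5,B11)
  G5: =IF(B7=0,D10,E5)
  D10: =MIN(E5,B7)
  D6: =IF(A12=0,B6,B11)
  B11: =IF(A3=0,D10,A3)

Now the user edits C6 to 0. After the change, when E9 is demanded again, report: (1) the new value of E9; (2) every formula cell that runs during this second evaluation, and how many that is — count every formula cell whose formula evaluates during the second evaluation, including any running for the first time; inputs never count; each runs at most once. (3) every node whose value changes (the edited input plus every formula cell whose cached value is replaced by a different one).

First evaluation (everything demanded from the output):
  B7 = IF(E5=0: E5=-8 -> else branch E5) = -8
  B11 = IF(A3=0: A3=8 -> else branch A3) = 8
  G5 = IF(B7=0: B7=-8 -> else branch E5) = -8
  D1 = IF(C6=0: C6=6 -> else branch B11) = 8
  B6 = MAX(-8, 8) = 8
  A12 = IF(B6=0: B6=8 -> else branch D1) = 8
  D6 = IF(A12=0: A12=8 -> else branch B11) = 8
  E9 = IF(C6=0: C6=6 -> else branch D6) = 8

Propagation after the edit:
  D1: runs — C6 6->0; result -8.
  B6: runs — D1 8->-8; result -8.
  A12: runs — B6 8->-8; D1 8->-8; result -8.
  D6: runs — A12 8->-8; result 8 (same value as before).
  F1: demanded for the first time — runs, produces 8.
  E9: runs — C6 6->0; result 8 (same value as before).

Key observation: a condition flipped, so demand reaches new nodes — F1 runs for the first time.

New value of E9: 8.
Formula cells that run: A12, B6, D1, D6, E9, F1 — 6 in total.
Values that change: A12, B6, C6, D1.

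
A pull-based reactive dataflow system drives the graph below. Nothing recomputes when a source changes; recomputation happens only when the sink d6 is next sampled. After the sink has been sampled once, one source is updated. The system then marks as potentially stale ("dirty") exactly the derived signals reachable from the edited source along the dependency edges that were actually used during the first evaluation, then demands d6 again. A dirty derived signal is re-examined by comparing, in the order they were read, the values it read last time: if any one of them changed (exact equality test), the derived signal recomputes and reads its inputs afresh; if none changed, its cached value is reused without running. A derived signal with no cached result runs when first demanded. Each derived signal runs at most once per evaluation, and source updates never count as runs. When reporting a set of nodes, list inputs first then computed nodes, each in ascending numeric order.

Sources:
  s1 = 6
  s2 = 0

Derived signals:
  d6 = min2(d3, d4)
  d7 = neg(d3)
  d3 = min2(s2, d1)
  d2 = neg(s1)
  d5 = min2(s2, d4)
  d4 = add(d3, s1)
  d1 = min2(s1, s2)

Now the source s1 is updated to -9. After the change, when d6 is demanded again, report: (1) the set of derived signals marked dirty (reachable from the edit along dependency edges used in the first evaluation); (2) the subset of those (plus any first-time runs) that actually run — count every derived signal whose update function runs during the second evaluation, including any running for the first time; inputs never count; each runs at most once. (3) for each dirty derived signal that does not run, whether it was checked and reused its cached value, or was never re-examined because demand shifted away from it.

First evaluation (everything demanded from the output):
  d1 = min2(6, 0) = 0
  d3 = min2(0, 0) = 0
  d4 = add(0, 6) = 6
  d6 = min2(0, 6) = 0

Propagation after the edit:
  d1: runs — s1 6->-9; result -9.
  d3: runs — d1 0->-9; result -9.
  d4: runs — d3 0->-9; s1 6->-9; result -18.
  d6: runs — d3 0->-9; d4 6->-18; result -18.

Marked dirty: d1, d3, d4, d6.
Derived signals that run: d1, d3, d4, d6 — 4 in total.
Every dirty derived signal ran.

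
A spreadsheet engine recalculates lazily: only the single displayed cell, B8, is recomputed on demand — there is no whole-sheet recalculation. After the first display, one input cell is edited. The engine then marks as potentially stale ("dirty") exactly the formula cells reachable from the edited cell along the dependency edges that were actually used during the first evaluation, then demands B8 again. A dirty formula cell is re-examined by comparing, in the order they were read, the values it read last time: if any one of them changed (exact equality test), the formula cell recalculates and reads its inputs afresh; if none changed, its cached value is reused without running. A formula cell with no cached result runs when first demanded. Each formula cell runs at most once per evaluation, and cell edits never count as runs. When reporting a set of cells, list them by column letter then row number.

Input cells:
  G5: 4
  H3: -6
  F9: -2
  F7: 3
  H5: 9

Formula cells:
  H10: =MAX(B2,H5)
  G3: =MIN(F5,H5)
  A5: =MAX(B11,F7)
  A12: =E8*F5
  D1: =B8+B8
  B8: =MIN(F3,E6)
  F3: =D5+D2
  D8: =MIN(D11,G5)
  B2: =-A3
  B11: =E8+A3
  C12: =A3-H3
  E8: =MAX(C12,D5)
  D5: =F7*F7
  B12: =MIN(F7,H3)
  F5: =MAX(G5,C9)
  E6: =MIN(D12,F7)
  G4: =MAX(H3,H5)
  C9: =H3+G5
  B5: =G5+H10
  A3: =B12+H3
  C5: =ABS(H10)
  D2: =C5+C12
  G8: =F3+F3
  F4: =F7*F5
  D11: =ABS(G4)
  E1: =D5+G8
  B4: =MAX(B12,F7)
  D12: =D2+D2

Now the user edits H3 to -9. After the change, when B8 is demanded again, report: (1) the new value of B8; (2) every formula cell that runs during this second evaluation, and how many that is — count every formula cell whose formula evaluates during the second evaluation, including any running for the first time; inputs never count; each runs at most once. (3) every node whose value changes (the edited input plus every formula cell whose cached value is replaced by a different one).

New value of B8: 3.
Formula cells that run: A3, B2, B8, B12, C5, C12, D2, D12, E6, F3, H10 — 11 in total.
Values that change: A3, B2, B12, C5, C12, D2, D12, F3, H3, H10.

First evaluation (everything demanded from the output):
  B12 = MIN(3, -6) = -6
  A3 = -6 + -6 = -12
  B2 = -(-12) = 12
  C12 = -12 - -6 = -6
  D5 = 3 * 3 = 9
  H10 = MAX(12, 9) = 12
  C5 = ABS(12) = 12
  D2 = 12 + -6 = 6
  D12 = 6 + 6 = 12
  E6 = MIN(12, 3) = 3
  F3 = 9 + 6 = 15
  B8 = MIN(15, 3) = 3

Propagation after the edit:
  B12: runs — H3 -6->-9; result -9.
  A3: runs — B12 -6->-9; H3 -6->-9; result -18.
  B2: runs — A3 -12->-18; result 18.
  C12: runs — A3 -12->-18; H3 -6->-9; result -9.
  H10: runs — B2 12->18; result 18.
  C5: runs — H10 12->18; result 18.
  D2: runs — C5 12->18; C12 -6->-9; result 9.
  D12: runs — D2 6->9; D2 6->9; result 18.
  E6: runs — D12 12->18; result 3 (same value as before).
  F3: runs — D2 6->9; result 18.
  B8: runs — F3 15->18; result 3 (same value as before).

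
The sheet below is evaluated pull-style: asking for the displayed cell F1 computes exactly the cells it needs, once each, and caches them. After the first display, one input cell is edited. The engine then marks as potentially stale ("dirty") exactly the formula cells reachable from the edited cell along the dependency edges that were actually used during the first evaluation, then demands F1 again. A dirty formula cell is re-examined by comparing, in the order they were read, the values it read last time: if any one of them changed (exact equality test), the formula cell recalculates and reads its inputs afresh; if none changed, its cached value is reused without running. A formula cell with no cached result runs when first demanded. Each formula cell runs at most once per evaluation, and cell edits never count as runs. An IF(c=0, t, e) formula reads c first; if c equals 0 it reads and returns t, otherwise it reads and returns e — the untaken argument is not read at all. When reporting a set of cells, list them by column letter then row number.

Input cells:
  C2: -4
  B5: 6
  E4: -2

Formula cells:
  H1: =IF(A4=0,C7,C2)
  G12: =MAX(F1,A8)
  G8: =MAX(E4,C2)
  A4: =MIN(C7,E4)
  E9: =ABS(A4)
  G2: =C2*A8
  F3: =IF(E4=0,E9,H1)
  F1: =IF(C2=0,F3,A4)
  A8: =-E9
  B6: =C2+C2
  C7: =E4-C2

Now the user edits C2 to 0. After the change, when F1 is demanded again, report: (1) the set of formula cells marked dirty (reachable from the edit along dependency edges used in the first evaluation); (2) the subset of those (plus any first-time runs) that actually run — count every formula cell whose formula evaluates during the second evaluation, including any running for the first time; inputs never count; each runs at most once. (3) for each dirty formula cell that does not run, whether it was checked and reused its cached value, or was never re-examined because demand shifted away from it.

First demand of the output computes:
  C7 = -2 - -4 = 2
  A4 = MIN(2, -2) = -2
  F1 = IF(C2=0: C2=-4 -> else branch A4) = -2

After the edit, cleaning proceeds:
  C7: a read changed (C2 -4->0) — executes, giving -2.
  A4: a read changed (C7 2->-2) — executes, giving -2 — identical to its old value.
  H1: had never run; runs now, result 0.
  F3: had never run; runs now, result 0.
  F1: a read changed (C2 -4->0) — executes, giving 0.

Note the branch switch — F3, H1 had no cache and run now for the first time.

The edit dirties: A4, C7, F1.
5 formula cells run: A4, C7, F1, F3, H1.
No dirty formula cell escaped a run.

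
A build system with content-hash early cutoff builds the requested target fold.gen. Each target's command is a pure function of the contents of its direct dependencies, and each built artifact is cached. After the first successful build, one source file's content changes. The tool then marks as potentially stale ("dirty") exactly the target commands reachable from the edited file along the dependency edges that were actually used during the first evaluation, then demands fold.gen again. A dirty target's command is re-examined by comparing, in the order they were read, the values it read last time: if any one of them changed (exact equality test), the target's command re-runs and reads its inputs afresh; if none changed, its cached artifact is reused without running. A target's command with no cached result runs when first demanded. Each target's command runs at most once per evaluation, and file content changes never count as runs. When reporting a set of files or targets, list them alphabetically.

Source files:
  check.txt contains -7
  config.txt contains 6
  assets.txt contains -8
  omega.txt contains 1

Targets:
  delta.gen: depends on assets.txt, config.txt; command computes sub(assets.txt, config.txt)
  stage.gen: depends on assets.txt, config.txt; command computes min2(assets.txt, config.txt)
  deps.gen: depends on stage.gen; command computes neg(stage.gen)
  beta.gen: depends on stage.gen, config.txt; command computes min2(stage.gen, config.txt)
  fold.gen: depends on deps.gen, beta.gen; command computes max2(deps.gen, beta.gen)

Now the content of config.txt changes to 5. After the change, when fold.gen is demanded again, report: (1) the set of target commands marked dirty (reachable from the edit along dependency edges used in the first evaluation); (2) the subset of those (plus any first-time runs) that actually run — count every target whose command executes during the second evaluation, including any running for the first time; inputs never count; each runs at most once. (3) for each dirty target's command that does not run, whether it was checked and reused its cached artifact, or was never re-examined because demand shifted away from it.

First evaluation (everything demanded from the output):
  stage.gen = min2(-8, 6) = -8
  beta.gen = min2(-8, 6) = -8
  deps.gen = neg(-8) = 8
  fold.gen = max2(8, -8) = 8

Propagation after the edit:
  stage.gen: runs — config.txt 6->5; result -8 (same value as before).
  beta.gen: runs — config.txt 6->5; result -8 (same value as before).
  deps.gen: checked — values it read are unchanged (stage.gen unchanged); reused cached 8 without running.
  fold.gen: checked — values it read are unchanged (deps.gen unchanged, beta.gen unchanged); reused cached 8 without running.

Key observation: the cutoff stops propagation at deps.gen — its inputs' values are unchanged, so it reuses its cache.

Marked dirty: beta.gen, deps.gen, fold.gen, stage.gen.
Target commands that run: beta.gen, stage.gen — 2 in total.
Checked but reused from cache: deps.gen, fold.gen.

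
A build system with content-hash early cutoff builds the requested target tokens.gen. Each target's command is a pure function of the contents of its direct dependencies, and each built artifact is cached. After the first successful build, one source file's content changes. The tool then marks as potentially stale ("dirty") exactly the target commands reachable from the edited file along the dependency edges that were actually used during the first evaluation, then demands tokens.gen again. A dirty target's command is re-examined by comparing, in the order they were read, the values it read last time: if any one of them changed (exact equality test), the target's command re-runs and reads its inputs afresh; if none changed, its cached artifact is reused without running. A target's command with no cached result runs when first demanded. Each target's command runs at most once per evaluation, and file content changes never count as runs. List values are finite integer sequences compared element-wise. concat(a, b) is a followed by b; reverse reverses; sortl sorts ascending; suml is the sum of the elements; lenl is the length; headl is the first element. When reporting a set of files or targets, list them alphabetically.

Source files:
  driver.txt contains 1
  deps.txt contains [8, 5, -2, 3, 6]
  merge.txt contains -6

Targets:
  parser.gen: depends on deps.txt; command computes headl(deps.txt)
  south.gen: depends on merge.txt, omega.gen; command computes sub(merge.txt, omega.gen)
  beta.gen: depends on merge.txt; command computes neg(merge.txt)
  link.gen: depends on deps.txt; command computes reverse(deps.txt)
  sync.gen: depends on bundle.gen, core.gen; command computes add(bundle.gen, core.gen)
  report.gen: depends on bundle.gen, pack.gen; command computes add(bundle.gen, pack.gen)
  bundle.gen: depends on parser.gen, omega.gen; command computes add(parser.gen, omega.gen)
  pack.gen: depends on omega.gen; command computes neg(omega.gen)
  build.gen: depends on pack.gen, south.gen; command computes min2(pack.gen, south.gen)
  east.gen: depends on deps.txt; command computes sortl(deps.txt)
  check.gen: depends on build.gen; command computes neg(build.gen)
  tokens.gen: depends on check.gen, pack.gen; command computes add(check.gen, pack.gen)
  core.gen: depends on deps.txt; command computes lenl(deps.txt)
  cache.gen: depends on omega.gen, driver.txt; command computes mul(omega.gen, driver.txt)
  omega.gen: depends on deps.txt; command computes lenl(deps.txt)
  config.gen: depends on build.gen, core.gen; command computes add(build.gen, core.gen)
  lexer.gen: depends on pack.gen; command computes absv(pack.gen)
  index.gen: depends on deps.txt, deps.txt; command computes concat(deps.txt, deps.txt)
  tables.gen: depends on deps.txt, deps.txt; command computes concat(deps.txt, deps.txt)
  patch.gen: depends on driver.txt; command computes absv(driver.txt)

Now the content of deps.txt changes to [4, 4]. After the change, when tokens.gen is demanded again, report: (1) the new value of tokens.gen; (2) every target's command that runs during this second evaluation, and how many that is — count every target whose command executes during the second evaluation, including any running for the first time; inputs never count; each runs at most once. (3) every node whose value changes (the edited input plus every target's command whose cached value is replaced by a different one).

First evaluation (everything demanded from the output):
  omega.gen = lenl([8, 5, -2, 3, 6]) = 5
  pack.gen = neg(5) = -5
  south.gen = sub(-6, 5) = -11
  build.gen = min2(-5, -11) = -11
  check.gen = neg(-11) = 11
  tokens.gen = add(11, -5) = 6

Propagation after the edit:
  omega.gen: runs — deps.txt [8, 5, -2, 3, 6]->[4, 4]; result 2.
  pack.gen: runs — omega.gen 5->2; result -2.
  south.gen: runs — omega.gen 5->2; result -8.
  build.gen: runs — pack.gen -5->-2; south.gen -11->-8; result -8.
  check.gen: runs — build.gen -11->-8; result 8.
  tokens.gen: runs — check.gen 11->8; pack.gen -5->-2; result 6 (same value as before).

New value of tokens.gen: 6.
Target commands that run: build.gen, check.gen, omega.gen, pack.gen, south.gen, tokens.gen — 6 in total.
Values that change: build.gen, check.gen, deps.txt, omega.gen, pack.gen, south.gen.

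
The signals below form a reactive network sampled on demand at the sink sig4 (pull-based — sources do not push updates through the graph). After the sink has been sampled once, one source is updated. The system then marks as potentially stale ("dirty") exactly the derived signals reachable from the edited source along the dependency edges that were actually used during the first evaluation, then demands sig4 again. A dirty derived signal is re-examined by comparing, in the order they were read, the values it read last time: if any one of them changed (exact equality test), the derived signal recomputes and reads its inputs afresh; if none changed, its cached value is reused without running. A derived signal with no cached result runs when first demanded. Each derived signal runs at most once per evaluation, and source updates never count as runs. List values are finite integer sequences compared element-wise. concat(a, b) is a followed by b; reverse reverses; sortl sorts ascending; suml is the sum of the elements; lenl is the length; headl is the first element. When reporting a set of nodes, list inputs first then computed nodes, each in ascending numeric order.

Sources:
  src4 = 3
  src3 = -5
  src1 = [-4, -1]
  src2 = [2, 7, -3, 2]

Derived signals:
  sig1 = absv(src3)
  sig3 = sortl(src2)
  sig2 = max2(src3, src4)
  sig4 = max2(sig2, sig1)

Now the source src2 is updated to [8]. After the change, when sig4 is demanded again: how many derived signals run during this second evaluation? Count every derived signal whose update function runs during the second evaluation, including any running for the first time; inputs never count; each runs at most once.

Initial pass — values computed on the first demand:
  sig1 = absv(-5) = 5
  sig2 = max2(-5, 3) = 3
  sig4 = max2(3, 5) = 5

Second demand — change propagation:
  no demanded computation ever read src2, so the edit dirties nothing and nothing runs.

The important point: nothing the output needs ever reads src2, so the edit is invisible to it.

Run set: none (0 run).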